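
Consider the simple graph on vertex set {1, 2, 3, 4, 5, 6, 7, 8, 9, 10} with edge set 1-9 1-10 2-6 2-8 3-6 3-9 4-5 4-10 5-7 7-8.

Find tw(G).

2

A width-2 tree decomposition is:
Bags: B1 = {4, 5, 10}  B2 = {1, 5, 10}  B3 = {1, 5, 9}  B4 = {3, 5, 9}  B5 = {3, 5, 6}  B6 = {2, 5, 6}  B7 = {2, 5, 8}  B8 = {5, 7, 8}
Tree: B1–B2, B2–B3, B3–B4, B4–B5, B5–B6, B6–B7, B7–B8
The largest bag has 3 vertices, giving width 2; this decomposition certifies tw(G) ≤ 2. The edges 5–4–10–1–9–3–6–2–8–7–5 form a cycle, so G is not a tree and its treewidth is at least 2. Therefore the treewidth is 2.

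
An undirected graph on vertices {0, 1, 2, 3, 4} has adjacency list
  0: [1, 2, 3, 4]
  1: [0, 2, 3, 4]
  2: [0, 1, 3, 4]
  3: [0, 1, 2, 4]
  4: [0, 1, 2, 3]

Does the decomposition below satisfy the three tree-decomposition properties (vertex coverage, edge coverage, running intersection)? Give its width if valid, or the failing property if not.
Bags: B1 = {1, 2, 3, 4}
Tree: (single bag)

A tree decomposition must satisfy three properties: every vertex lies in some bag; for every edge, both endpoints lie together in some bag; and for every vertex, the bags containing it form a connected subtree. Here vertex 0 appears in no bag, so the decomposition is invalid.

No — vertex 0 appears in no bag.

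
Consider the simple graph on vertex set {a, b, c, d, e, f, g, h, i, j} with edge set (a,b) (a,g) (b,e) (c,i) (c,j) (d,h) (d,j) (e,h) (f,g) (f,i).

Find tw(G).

2

A width-2 tree decomposition is:
Bags: B1 = {d, e, h}  B2 = {d, e, j}  B3 = {c, e, j}  B4 = {c, e, i}  B5 = {e, f, i}  B6 = {e, f, g}  B7 = {a, e, g}  B8 = {a, b, e}
Tree: B1–B2, B2–B3, B3–B4, B4–B5, B5–B6, B6–B7, B7–B8
The largest bag has 3 vertices, giving width 2; this decomposition certifies tw(G) ≤ 2. The edges e–h–d–j–c–i–f–g–a–b–e form a cycle, so G is not a tree and its treewidth is at least 2. Hence tw(G) = 2 exactly.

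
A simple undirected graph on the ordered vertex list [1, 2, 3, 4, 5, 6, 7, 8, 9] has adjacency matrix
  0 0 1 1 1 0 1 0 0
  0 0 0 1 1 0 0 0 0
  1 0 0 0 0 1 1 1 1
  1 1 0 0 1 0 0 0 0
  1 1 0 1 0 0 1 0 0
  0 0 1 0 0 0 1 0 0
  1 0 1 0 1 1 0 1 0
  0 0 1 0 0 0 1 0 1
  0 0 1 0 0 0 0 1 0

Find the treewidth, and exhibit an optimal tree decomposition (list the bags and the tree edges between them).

Treewidth 2.
Bags: B1 = {1, 5, 7}  B2 = {1, 3, 7}  B3 = {1, 4, 5}  B4 = {3, 7, 8}  B5 = {3, 8, 9}  B6 = {2, 4, 5}  B7 = {3, 6, 7}
Tree: B1–B2, B1–B3, B2–B4, B4–B5, B3–B6, B4–B7

Each bag holds 3 vertices, so the decomposition has width 2, which upper-bounds the treewidth. Conversely, {2, 4, 5} is a clique of size 3, and the vertices of any clique must share a bag in every tree decomposition; so some bag has ≥ 3 vertices and tw(G) ≥ 2. Hence tw(G) = 2 exactly.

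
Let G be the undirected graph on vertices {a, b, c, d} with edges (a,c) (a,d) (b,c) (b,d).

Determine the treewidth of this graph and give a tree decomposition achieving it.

Treewidth 2.
One such decomposition:
Bags: B1 = {a, c, d}  B2 = {b, c, d}
Tree: B1–B2

Each bag holds 3 vertices, so the decomposition has width 2, which upper-bounds the treewidth. Since d–a–c–b–d is a cycle in G, G is not acyclic. Forests are exactly the graphs of treewidth ≤ 1, so tw(G) ≥ 2. The upper and lower bounds meet at 2, so that is the treewidth.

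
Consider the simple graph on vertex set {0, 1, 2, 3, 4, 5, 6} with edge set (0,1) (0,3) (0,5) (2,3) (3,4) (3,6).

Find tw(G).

A width-1 tree decomposition is:
Bags: B1 = {0, 5}  B2 = {0, 3}  B3 = {2, 3}  B4 = {3, 4}  B5 = {3, 6}  B6 = {0, 1}
Tree: B1–B2, B2–B3, B3–B4, B3–B5, B1–B6
Each bag holds 2 vertices, so the decomposition has width 1, which upper-bounds the treewidth. Any graph with an edge has treewidth ≥ 1, and G has the edge 0–5. Combining the bounds, tw(G) = 1.

1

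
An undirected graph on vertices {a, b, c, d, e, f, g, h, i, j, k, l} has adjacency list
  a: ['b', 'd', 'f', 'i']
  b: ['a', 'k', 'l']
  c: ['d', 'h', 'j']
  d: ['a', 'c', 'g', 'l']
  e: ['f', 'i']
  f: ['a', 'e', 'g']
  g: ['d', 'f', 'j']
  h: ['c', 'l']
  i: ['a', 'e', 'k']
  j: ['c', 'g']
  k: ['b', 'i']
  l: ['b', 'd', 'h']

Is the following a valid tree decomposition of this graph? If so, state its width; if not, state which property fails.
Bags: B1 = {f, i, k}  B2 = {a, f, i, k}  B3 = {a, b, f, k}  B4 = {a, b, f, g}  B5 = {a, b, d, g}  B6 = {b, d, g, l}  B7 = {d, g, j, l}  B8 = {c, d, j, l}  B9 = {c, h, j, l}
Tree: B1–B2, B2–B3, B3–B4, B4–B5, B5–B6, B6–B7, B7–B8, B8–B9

No — vertex e appears in no bag.

A tree decomposition must satisfy three properties: every vertex lies in some bag; for every edge, both endpoints lie together in some bag; and for every vertex, the bags containing it form a connected subtree. Here vertex e appears in no bag, so the decomposition is invalid.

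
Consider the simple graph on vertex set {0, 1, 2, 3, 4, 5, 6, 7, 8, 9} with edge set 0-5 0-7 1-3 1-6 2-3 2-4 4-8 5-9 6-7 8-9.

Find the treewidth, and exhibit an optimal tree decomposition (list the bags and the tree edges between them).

Every bag has size at most 3, so the width is 3 − 1 = 2 and tw(G) ≤ 2. Since 9–8–4–2–3–1–6–7–0–5–9 is a cycle in G, G is not acyclic. Forests are exactly the graphs of treewidth ≤ 1, so tw(G) ≥ 2. Combining the bounds, tw(G) = 2.

Treewidth 2.
Bags: B1 = {4, 8, 9}  B2 = {2, 4, 9}  B3 = {2, 3, 9}  B4 = {1, 3, 9}  B5 = {1, 6, 9}  B6 = {6, 7, 9}  B7 = {0, 7, 9}  B8 = {0, 5, 9}
Tree: B1–B2, B2–B3, B3–B4, B4–B5, B5–B6, B6–B7, B7–B8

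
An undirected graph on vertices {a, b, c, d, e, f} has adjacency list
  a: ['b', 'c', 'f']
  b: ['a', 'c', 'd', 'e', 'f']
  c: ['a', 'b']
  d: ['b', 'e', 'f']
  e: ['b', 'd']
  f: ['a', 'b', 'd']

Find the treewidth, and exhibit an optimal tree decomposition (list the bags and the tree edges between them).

Treewidth 2.
Bags: B1 = {b, d, f}  B2 = {a, b, f}  B3 = {a, b, c}  B4 = {b, d, e}
Tree: B1–B2, B2–B3, B1–B4

The largest bag has 3 vertices, giving width 2; this decomposition certifies tw(G) ≤ 2. Conversely, {b, d, e} is a clique of size 3, and the vertices of any clique must share a bag in every tree decomposition; so some bag has ≥ 3 vertices and tw(G) ≥ 2. Hence tw(G) = 2 exactly.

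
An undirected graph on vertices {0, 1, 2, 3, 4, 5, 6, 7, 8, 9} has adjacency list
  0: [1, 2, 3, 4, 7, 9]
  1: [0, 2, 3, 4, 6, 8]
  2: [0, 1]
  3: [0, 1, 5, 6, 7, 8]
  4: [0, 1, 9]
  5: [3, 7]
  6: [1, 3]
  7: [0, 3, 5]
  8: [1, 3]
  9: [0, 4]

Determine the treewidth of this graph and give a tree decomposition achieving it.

Treewidth 2.
Bags: B1 = {0, 3, 7}  B2 = {0, 1, 3}  B3 = {0, 1, 4}  B4 = {0, 4, 9}  B5 = {1, 3, 6}  B6 = {3, 5, 7}  B7 = {0, 1, 2}  B8 = {1, 3, 8}
Tree: B1–B2, B2–B3, B3–B4, B2–B5, B1–B6, B2–B7, B5–B8

Each bag holds 3 vertices, so the decomposition has width 2, which upper-bounds the treewidth. On the other hand G contains the 3-clique {0, 1, 2}. A clique must lie in a single bag of any decomposition, so no decomposition can have width below 2. Hence tw(G) = 2 exactly.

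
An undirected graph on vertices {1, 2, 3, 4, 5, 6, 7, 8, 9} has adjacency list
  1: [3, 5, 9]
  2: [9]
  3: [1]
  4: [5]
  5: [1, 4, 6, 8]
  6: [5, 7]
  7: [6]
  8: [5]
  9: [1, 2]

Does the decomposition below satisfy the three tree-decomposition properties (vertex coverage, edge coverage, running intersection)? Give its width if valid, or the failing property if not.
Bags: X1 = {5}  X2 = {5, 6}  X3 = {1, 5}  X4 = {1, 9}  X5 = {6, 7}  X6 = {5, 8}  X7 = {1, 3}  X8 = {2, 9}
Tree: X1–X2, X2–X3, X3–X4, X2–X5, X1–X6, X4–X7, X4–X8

A tree decomposition must satisfy three properties: every vertex lies in some bag; for every edge, both endpoints lie together in some bag; and for every vertex, the bags containing it form a connected subtree. Here vertex 4 appears in no bag, so the decomposition is invalid.

No — vertex 4 appears in no bag.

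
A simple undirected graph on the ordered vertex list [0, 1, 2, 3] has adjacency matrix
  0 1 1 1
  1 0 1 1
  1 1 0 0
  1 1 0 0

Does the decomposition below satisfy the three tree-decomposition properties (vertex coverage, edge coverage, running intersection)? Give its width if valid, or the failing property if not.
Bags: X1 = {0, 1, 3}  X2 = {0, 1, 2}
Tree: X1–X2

Vertex coverage: the bags together contain {0, 1, 2, 3}, the full vertex set. Edge coverage: each edge of G has both endpoints in at least one bag. Running intersection: for every vertex, the bags containing it form a connected subtree. All three properties hold, so this is a valid tree decomposition of width max|bag| − 1 = 2, and hence tw(G) ≤ 2.

Yes; width 2.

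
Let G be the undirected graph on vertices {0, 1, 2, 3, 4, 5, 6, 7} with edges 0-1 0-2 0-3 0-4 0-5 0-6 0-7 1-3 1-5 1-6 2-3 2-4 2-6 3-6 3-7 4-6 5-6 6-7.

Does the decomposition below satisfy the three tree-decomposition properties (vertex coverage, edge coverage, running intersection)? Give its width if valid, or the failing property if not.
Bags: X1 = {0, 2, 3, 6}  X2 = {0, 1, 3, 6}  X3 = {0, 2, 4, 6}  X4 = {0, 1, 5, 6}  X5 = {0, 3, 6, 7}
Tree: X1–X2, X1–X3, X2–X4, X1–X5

Yes; width 3.

Checking the three conditions: (i) the bags cover all of {0, 1, 2, 3, 4, 5, 6, 7}; (ii) for each edge, some bag contains both endpoints; (iii) the bags containing any fixed vertex form a subtree. All hold, so the decomposition is valid with width 4 − 1 = 3.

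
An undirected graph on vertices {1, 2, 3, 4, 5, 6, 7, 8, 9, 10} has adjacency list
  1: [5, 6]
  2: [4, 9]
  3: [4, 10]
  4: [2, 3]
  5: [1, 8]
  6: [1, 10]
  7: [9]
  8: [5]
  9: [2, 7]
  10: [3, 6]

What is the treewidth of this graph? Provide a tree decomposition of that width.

The largest bag has 2 vertices, giving width 1; this decomposition certifies tw(G) ≤ 1. Any graph with an edge has treewidth ≥ 1, and G has the edge 7–9. Hence tw(G) = 1 exactly.

Treewidth 1.
One such decomposition:
Bags: B1 = {7, 9}  B2 = {2, 9}  B3 = {2, 4}  B4 = {3, 4}  B5 = {3, 10}  B6 = {6, 10}  B7 = {1, 6}  B8 = {1, 5}  B9 = {5, 8}
Tree: B1–B2, B2–B3, B3–B4, B4–B5, B5–B6, B6–B7, B7–B8, B8–B9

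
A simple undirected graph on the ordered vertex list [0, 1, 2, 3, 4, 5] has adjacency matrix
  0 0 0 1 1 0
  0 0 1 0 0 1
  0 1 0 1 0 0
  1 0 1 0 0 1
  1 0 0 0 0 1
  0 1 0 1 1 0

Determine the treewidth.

A width-2 tree decomposition is:
Bags: B1 = {0, 4, 5}  B2 = {0, 3, 5}  B3 = {1, 3, 5}  B4 = {1, 2, 3}
Tree: B1–B2, B2–B3, B3–B4
Each bag holds 3 vertices, so the decomposition has width 2, which upper-bounds the treewidth. Since 4–0–3–5–4 is a cycle in G, G is not acyclic. Forests are exactly the graphs of treewidth ≤ 1, so tw(G) ≥ 2. Combining the bounds, tw(G) = 2.

2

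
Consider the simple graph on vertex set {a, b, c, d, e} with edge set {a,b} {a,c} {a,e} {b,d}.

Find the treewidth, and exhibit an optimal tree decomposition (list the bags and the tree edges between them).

Each bag holds 2 vertices, so the decomposition has width 1, which upper-bounds the treewidth. G has an edge, so its treewidth is at least 1. The upper and lower bounds meet at 1, so that is the treewidth.

Treewidth 1.
One such decomposition:
Bags: B1 = {a, b}  B2 = {b, d}  B3 = {a, e}  B4 = {a, c}
Tree: B1–B2, B1–B3, B3–B4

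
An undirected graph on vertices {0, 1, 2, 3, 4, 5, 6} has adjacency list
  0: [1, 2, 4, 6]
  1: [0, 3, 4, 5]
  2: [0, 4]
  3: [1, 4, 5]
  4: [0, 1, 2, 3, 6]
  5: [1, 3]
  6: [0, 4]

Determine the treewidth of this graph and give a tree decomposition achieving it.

Treewidth 2.
One such decomposition:
Bags: B1 = {1, 3, 4}  B2 = {0, 1, 4}  B3 = {0, 4, 6}  B4 = {0, 2, 4}  B5 = {1, 3, 5}
Tree: B1–B2, B2–B3, B3–B4, B1–B5

Each bag holds 3 vertices, so the decomposition has width 2, which upper-bounds the treewidth. On the other hand G contains the 3-clique {0, 1, 4}. A clique must lie in a single bag of any decomposition, so no decomposition can have width below 2. The upper and lower bounds meet at 2, so that is the treewidth.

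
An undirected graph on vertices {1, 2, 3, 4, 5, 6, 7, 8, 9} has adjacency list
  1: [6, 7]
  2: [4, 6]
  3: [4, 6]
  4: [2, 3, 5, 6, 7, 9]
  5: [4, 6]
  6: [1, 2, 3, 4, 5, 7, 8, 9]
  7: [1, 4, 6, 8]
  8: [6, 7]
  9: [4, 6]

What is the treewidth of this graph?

A width-2 tree decomposition is:
Bags: B1 = {4, 6, 7}  B2 = {1, 6, 7}  B3 = {6, 7, 8}  B4 = {2, 4, 6}  B5 = {4, 5, 6}  B6 = {3, 4, 6}  B7 = {4, 6, 9}
Tree: B1–B2, B1–B3, B1–B4, B1–B5, B4–B6, B6–B7
Each bag holds 3 vertices, so the decomposition has width 2, which upper-bounds the treewidth. On the other hand G contains the 3-clique {6, 7, 8}. A clique must lie in a single bag of any decomposition, so no decomposition can have width below 2. Therefore the treewidth is 2.

2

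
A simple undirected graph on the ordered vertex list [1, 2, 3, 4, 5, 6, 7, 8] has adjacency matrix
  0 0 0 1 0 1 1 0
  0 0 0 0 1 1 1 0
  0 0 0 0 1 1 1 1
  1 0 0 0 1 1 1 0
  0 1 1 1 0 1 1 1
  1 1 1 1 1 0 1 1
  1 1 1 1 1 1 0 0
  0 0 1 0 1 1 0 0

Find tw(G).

3

A width-3 tree decomposition is:
Bags: B1 = {4, 5, 6, 7}  B2 = {1, 4, 6, 7}  B3 = {3, 5, 6, 7}  B4 = {3, 5, 6, 8}  B5 = {2, 5, 6, 7}
Tree: B1–B2, B1–B3, B3–B4, B3–B5
Every bag has size at most 4, so the width is 4 − 1 = 3 and tw(G) ≤ 3. Conversely, {1, 4, 6, 7} is a clique of size 4, and the vertices of any clique must share a bag in every tree decomposition; so some bag has ≥ 4 vertices and tw(G) ≥ 3. Combining the bounds, tw(G) = 3.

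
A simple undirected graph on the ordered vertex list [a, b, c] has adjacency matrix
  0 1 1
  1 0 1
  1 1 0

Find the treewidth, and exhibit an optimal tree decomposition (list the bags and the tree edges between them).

With just one bag of size 3, the width is 3 − 1 = 2, so tw(G) ≤ 2. For the lower bound, the 3 vertices {a, b, c} are pairwise adjacent, and any tree decomposition puts a clique entirely inside one bag — forcing width ≥ 2. Hence tw(G) = 2 exactly.

Treewidth 2.
One optimal decomposition is:
Bags: B1 = {a, b, c}
Tree: (single bag)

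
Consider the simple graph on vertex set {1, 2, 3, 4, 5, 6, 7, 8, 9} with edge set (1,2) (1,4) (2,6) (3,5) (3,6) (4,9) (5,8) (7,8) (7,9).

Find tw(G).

A width-2 tree decomposition is:
Bags: B1 = {1, 4, 9}  B2 = {1, 2, 9}  B3 = {2, 6, 9}  B4 = {3, 6, 9}  B5 = {3, 5, 9}  B6 = {5, 8, 9}  B7 = {7, 8, 9}
Tree: B1–B2, B2–B3, B3–B4, B4–B5, B5–B6, B6–B7
Every bag has size at most 3, so the width is 3 − 1 = 2 and tw(G) ≤ 2. Since 9–4–1–2–6–3–5–8–7–9 is a cycle in G, G is not acyclic. Forests are exactly the graphs of treewidth ≤ 1, so tw(G) ≥ 2. Therefore the treewidth is 2.

2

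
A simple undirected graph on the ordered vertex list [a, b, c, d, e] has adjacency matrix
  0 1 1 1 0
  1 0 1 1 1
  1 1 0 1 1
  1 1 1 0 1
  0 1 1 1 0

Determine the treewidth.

3

A width-3 tree decomposition is:
Bags: B1 = {a, b, c, d}  B2 = {b, c, d, e}
Tree: B1–B2
The largest bag has 4 vertices, giving width 3; this decomposition certifies tw(G) ≤ 3. Conversely, {b, c, d, e} is a clique of size 4, and the vertices of any clique must share a bag in every tree decomposition; so some bag has ≥ 4 vertices and tw(G) ≥ 3. Therefore the treewidth is 3.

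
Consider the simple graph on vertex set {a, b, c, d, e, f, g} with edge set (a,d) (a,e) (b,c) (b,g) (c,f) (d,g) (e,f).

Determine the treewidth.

2

A width-2 tree decomposition is:
Bags: B1 = {c, e, f}  B2 = {b, c, e}  B3 = {b, e, g}  B4 = {d, e, g}  B5 = {a, d, e}
Tree: B1–B2, B2–B3, B3–B4, B4–B5
Each bag holds 3 vertices, so the decomposition has width 2, which upper-bounds the treewidth. For the lower bound, G contains the cycle e–f–c–b–g–d–a–e, so G is not a forest; only forests have treewidth ≤ 1, hence tw(G) ≥ 2. The upper and lower bounds meet at 2, so that is the treewidth.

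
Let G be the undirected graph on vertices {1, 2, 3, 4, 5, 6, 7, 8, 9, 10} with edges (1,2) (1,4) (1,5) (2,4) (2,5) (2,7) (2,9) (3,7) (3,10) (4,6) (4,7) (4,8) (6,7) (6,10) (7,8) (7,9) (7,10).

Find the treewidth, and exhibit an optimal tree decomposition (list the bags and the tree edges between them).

Treewidth 2.
One optimal decomposition is:
Bags: B1 = {2, 4, 7}  B2 = {4, 6, 7}  B3 = {6, 7, 10}  B4 = {3, 7, 10}  B5 = {1, 2, 4}  B6 = {4, 7, 8}  B7 = {1, 2, 5}  B8 = {2, 7, 9}
Tree: B1–B2, B2–B3, B3–B4, B1–B5, B2–B6, B5–B7, B1–B8

The largest bag has 3 vertices, giving width 2; this decomposition certifies tw(G) ≤ 2. For the lower bound, the 3 vertices {1, 2, 4} are pairwise adjacent, and any tree decomposition puts a clique entirely inside one bag — forcing width ≥ 2. The upper and lower bounds meet at 2, so that is the treewidth.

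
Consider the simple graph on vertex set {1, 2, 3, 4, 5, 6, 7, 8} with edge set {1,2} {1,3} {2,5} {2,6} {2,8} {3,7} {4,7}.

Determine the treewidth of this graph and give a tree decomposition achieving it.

Treewidth 1.
One such decomposition:
Bags: B1 = {1, 3}  B2 = {3, 7}  B3 = {1, 2}  B4 = {4, 7}  B5 = {2, 6}  B6 = {2, 5}  B7 = {2, 8}
Tree: B1–B2, B1–B3, B2–B4, B3–B5, B3–B6, B3–B7

Every bag has size at most 2, so the width is 2 − 1 = 1 and tw(G) ≤ 1. G has an edge, so its treewidth is at least 1. Hence tw(G) = 1 exactly.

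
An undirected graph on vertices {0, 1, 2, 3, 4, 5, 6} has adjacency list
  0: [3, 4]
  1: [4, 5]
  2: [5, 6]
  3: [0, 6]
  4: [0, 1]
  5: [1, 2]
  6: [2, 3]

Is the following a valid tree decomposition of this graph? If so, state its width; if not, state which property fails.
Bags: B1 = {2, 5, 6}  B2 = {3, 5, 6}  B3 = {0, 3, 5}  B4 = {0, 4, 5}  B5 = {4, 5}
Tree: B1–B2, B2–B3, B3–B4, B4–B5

A tree decomposition must satisfy three properties: every vertex lies in some bag; for every edge, both endpoints lie together in some bag; and for every vertex, the bags containing it form a connected subtree. Here vertex 1 appears in no bag, so the decomposition is invalid.

No — vertex 1 appears in no bag.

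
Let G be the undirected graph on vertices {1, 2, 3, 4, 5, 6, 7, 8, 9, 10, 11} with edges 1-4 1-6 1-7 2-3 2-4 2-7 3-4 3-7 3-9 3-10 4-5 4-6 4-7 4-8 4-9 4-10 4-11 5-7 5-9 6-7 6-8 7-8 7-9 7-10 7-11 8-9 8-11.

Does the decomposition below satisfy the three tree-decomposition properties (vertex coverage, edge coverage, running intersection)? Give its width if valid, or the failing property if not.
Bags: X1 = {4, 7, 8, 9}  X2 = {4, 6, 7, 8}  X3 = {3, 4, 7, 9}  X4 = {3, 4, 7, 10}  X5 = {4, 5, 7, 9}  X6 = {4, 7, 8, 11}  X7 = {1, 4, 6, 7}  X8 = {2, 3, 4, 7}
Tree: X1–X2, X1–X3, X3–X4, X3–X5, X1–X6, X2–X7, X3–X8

Yes; width 3.

Every vertex of G appears in some bag (union = {1, 2, 3, 4, 5, 6, 7, 8, 9, 10, 11}); every edge is covered by a bag; and for each vertex v the set of bags containing v is connected in the bag tree. The decomposition is therefore valid. The largest bag has 4 vertices, so the width is 3.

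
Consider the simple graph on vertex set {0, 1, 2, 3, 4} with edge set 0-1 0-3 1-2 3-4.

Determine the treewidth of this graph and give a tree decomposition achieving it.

The largest bag has 2 vertices, giving width 1; this decomposition certifies tw(G) ≤ 1. Any graph with an edge has treewidth ≥ 1, and G has the edge 4–3. The upper and lower bounds meet at 1, so that is the treewidth.

Treewidth 1.
One such decomposition:
Bags: B1 = {3, 4}  B2 = {0, 3}  B3 = {0, 1}  B4 = {1, 2}
Tree: B1–B2, B2–B3, B3–B4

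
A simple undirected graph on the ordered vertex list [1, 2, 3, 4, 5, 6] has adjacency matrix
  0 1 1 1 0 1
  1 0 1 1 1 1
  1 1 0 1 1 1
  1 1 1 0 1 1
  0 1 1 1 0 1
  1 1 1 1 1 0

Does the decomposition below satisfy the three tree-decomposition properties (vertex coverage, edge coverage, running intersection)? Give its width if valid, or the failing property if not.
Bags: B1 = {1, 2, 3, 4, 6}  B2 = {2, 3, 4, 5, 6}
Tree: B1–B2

Yes; width 4.

Vertex coverage: the bags together contain {1, 2, 3, 4, 5, 6}, the full vertex set. Edge coverage: each edge of G has both endpoints in at least one bag. Running intersection: for every vertex, the bags containing it form a connected subtree. All three properties hold, so this is a valid tree decomposition of width max|bag| − 1 = 4, and hence tw(G) ≤ 4.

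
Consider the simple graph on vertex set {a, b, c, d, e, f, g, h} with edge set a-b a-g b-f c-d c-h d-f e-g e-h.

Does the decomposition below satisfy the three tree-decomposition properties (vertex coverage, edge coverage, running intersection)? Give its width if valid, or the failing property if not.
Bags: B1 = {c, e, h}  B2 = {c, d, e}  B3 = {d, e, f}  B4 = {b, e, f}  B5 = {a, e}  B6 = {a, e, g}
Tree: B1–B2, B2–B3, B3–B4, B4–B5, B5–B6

No — edge (b,a) lies in no bag.

A tree decomposition must satisfy three properties: every vertex lies in some bag; for every edge, both endpoints lie together in some bag; and for every vertex, the bags containing it form a connected subtree. Here edge (b,a) lies in no bag, so the decomposition is invalid.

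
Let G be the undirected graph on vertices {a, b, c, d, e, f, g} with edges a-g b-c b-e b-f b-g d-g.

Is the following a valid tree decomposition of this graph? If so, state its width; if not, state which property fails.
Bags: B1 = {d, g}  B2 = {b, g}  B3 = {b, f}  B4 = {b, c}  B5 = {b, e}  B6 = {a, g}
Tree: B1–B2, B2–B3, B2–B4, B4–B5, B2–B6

Vertex coverage: the bags together contain {a, b, c, d, e, f, g}, the full vertex set. Edge coverage: each edge of G has both endpoints in at least one bag. Running intersection: for every vertex, the bags containing it form a connected subtree. All three properties hold, so this is a valid tree decomposition of width max|bag| − 1 = 1, and hence tw(G) ≤ 1.

Yes; width 1.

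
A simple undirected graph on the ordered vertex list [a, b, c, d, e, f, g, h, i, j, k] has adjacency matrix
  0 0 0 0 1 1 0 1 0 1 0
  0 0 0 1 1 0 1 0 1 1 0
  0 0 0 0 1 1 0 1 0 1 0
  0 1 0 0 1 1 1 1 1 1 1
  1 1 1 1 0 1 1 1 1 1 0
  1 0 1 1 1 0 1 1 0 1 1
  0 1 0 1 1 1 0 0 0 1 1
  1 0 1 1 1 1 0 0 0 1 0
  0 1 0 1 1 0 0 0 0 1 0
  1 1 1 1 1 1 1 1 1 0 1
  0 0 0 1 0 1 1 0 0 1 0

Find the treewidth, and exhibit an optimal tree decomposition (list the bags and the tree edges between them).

Every bag has size at most 5, so the width is 5 − 1 = 4 and tw(G) ≤ 4. On the other hand G contains the 5-clique {d, e, f, g, j}. A clique must lie in a single bag of any decomposition, so no decomposition can have width below 4. The upper and lower bounds meet at 4, so that is the treewidth.

Treewidth 4.
One optimal decomposition is:
Bags: B1 = {d, e, f, g, j}  B2 = {b, d, e, g, j}  B3 = {d, e, f, h, j}  B4 = {b, d, e, i, j}  B5 = {a, e, f, h, j}  B6 = {c, e, f, h, j}  B7 = {d, f, g, j, k}
Tree: B1–B2, B1–B3, B2–B4, B3–B5, B5–B6, B1–B7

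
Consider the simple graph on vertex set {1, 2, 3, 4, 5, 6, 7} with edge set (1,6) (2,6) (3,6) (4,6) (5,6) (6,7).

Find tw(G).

1

A width-1 tree decomposition is:
Bags: B1 = {3, 6}  B2 = {6, 7}  B3 = {1, 6}  B4 = {4, 6}  B5 = {5, 6}  B6 = {2, 6}
Tree: B1–B2, B1–B3, B2–B4, B2–B5, B1–B6
The largest bag has 2 vertices, giving width 1; this decomposition certifies tw(G) ≤ 1. G has an edge, so its treewidth is at least 1. Therefore the treewidth is 1.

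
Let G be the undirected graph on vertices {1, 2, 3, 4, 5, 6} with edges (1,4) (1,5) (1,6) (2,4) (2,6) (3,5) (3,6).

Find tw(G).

A width-2 tree decomposition is:
Bags: B1 = {2, 4, 6}  B2 = {1, 4, 6}  B3 = {1, 3, 6}  B4 = {1, 3, 5}
Tree: B1–B2, B2–B3, B3–B4
Each bag holds 3 vertices, so the decomposition has width 2, which upper-bounds the treewidth. Since 2–4–1–6–2 is a cycle in G, G is not acyclic. Forests are exactly the graphs of treewidth ≤ 1, so tw(G) ≥ 2. The upper and lower bounds meet at 2, so that is the treewidth.

2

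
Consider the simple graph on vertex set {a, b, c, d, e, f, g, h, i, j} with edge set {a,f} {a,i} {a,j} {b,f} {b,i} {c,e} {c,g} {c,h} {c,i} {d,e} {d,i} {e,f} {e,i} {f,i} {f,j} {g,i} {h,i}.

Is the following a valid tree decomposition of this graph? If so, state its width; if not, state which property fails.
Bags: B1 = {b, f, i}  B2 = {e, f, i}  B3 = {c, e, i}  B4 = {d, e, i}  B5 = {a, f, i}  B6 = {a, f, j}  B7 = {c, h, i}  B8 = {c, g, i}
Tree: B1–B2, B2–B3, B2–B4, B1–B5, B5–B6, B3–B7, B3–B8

Yes; width 2.

Checking the three conditions: (i) the bags cover all of {a, b, c, d, e, f, g, h, i, j}; (ii) for each edge, some bag contains both endpoints; (iii) the bags containing any fixed vertex form a subtree. All hold, so the decomposition is valid with width 3 − 1 = 2.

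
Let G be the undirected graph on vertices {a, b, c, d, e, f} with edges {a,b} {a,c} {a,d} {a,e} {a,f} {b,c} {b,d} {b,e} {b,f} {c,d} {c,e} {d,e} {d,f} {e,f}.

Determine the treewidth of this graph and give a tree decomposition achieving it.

Every bag has size at most 5, so the width is 5 − 1 = 4 and tw(G) ≤ 4. On the other hand G contains the 5-clique {a, b, c, d, e}. A clique must lie in a single bag of any decomposition, so no decomposition can have width below 4. Therefore the treewidth is 4.

Treewidth 4.
One optimal decomposition is:
Bags: B1 = {a, b, c, d, e}  B2 = {a, b, d, e, f}
Tree: B1–B2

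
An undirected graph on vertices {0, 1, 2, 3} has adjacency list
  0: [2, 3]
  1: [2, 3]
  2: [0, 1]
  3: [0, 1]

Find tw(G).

2

A width-2 tree decomposition is:
Bags: B1 = {0, 1, 2}  B2 = {0, 1, 3}
Tree: B1–B2
Each bag holds 3 vertices, so the decomposition has width 2, which upper-bounds the treewidth. For the lower bound, G contains the cycle 0–2–1–3–0, so G is not a forest; only forests have treewidth ≤ 1, hence tw(G) ≥ 2. The upper and lower bounds meet at 2, so that is the treewidth.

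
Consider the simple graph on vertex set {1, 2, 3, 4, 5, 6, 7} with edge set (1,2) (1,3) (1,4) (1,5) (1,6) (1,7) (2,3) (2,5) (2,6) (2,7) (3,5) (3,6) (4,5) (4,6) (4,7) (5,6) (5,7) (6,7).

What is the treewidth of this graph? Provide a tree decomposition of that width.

The largest bag has 5 vertices, giving width 4; this decomposition certifies tw(G) ≤ 4. Conversely, {1, 2, 3, 5, 6} is a clique of size 5, and the vertices of any clique must share a bag in every tree decomposition; so some bag has ≥ 5 vertices and tw(G) ≥ 4. The upper and lower bounds meet at 4, so that is the treewidth.

Treewidth 4.
One such decomposition:
Bags: B1 = {1, 2, 5, 6, 7}  B2 = {1, 2, 3, 5, 6}  B3 = {1, 4, 5, 6, 7}
Tree: B1–B2, B1–B3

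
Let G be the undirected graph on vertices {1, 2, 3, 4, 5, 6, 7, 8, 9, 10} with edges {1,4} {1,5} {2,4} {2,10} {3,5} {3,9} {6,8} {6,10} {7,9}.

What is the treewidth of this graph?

A width-1 tree decomposition is:
Bags: B1 = {7, 9}  B2 = {3, 9}  B3 = {3, 5}  B4 = {1, 5}  B5 = {1, 4}  B6 = {2, 4}  B7 = {2, 10}  B8 = {6, 10}  B9 = {6, 8}
Tree: B1–B2, B2–B3, B3–B4, B4–B5, B5–B6, B6–B7, B7–B8, B8–B9
Every bag has size at most 2, so the width is 2 − 1 = 1 and tw(G) ≤ 1. Since G has at least one edge (e.g. 7–9), it is not an edgeless graph, so tw(G) ≥ 1. Therefore the treewidth is 1.

1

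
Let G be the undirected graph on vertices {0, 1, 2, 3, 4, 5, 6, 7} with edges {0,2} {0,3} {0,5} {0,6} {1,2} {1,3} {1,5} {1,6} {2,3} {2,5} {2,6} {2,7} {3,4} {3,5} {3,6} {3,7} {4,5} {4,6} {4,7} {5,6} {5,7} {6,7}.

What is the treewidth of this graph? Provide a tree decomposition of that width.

Treewidth 4.
One such decomposition:
Bags: B1 = {2, 3, 5, 6, 7}  B2 = {1, 2, 3, 5, 6}  B3 = {3, 4, 5, 6, 7}  B4 = {0, 2, 3, 5, 6}
Tree: B1–B2, B1–B3, B1–B4

Every bag has size at most 5, so the width is 5 − 1 = 4 and tw(G) ≤ 4. On the other hand G contains the 5-clique {0, 2, 3, 5, 6}. A clique must lie in a single bag of any decomposition, so no decomposition can have width below 4. Therefore the treewidth is 4.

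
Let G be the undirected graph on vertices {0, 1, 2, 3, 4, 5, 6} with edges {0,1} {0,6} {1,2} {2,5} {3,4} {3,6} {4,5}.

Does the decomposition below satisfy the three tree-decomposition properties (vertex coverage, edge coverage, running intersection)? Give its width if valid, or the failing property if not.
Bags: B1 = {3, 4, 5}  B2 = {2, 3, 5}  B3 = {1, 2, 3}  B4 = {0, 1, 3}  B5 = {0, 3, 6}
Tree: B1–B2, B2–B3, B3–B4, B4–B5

Checking the three conditions: (i) the bags cover all of {0, 1, 2, 3, 4, 5, 6}; (ii) for each edge, some bag contains both endpoints; (iii) the bags containing any fixed vertex form a subtree. All hold, so the decomposition is valid with width 3 − 1 = 2.

Yes; width 2.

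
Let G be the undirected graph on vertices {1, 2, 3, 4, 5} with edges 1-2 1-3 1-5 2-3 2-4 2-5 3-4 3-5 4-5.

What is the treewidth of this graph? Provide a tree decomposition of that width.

The largest bag has 4 vertices, giving width 3; this decomposition certifies tw(G) ≤ 3. For the lower bound, the 4 vertices {1, 2, 3, 5} are pairwise adjacent, and any tree decomposition puts a clique entirely inside one bag — forcing width ≥ 3. Therefore the treewidth is 3.

Treewidth 3.
One optimal decomposition is:
Bags: B1 = {2, 3, 4, 5}  B2 = {1, 2, 3, 5}
Tree: B1–B2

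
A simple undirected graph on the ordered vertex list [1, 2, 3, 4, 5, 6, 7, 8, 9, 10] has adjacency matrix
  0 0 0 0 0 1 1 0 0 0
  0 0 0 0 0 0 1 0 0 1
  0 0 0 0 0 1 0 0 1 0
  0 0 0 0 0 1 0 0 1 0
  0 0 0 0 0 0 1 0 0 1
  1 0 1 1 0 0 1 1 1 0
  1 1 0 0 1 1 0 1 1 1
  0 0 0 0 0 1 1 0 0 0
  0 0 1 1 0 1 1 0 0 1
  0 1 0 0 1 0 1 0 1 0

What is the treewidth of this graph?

A width-2 tree decomposition is:
Bags: B1 = {6, 7, 9}  B2 = {7, 9, 10}  B3 = {3, 6, 9}  B4 = {5, 7, 10}  B5 = {6, 7, 8}  B6 = {2, 7, 10}  B7 = {1, 6, 7}  B8 = {4, 6, 9}
Tree: B1–B2, B1–B3, B2–B4, B1–B5, B4–B6, B5–B7, B3–B8
The largest bag has 3 vertices, giving width 2; this decomposition certifies tw(G) ≤ 2. For the lower bound, the 3 vertices {3, 6, 9} are pairwise adjacent, and any tree decomposition puts a clique entirely inside one bag — forcing width ≥ 2. Combining the bounds, tw(G) = 2.

2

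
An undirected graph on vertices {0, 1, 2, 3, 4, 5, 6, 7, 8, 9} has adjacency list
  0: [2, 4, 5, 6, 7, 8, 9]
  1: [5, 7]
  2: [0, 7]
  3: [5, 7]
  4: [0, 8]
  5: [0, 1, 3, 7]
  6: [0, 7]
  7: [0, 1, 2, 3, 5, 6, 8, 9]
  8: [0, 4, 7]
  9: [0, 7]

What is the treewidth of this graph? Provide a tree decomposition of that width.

Treewidth 2.
One such decomposition:
Bags: B1 = {0, 5, 7}  B2 = {0, 7, 8}  B3 = {3, 5, 7}  B4 = {0, 4, 8}  B5 = {1, 5, 7}  B6 = {0, 2, 7}  B7 = {0, 6, 7}  B8 = {0, 7, 9}
Tree: B1–B2, B1–B3, B2–B4, B1–B5, B2–B6, B1–B7, B2–B8

The largest bag has 3 vertices, giving width 2; this decomposition certifies tw(G) ≤ 2. For the lower bound, the 3 vertices {0, 4, 8} are pairwise adjacent, and any tree decomposition puts a clique entirely inside one bag — forcing width ≥ 2. Therefore the treewidth is 2.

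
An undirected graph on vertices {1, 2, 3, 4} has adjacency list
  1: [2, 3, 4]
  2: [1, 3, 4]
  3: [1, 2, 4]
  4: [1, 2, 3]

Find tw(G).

A width-3 tree decomposition is:
Bags: B1 = {1, 2, 3, 4}
Tree: (single bag)
A single bag containing all 4 vertices is trivially a valid decomposition of width 3. Conversely, {1, 2, 3, 4} is a clique of size 4, and the vertices of any clique must share a bag in every tree decomposition; so some bag has ≥ 4 vertices and tw(G) ≥ 3. The upper and lower bounds meet at 3, so that is the treewidth.

3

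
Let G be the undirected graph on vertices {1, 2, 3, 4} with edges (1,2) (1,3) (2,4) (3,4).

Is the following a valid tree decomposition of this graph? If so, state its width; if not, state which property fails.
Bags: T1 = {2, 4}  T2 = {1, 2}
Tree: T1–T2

No — vertex 3 appears in no bag.

A tree decomposition must satisfy three properties: every vertex lies in some bag; for every edge, both endpoints lie together in some bag; and for every vertex, the bags containing it form a connected subtree. Here vertex 3 appears in no bag, so the decomposition is invalid.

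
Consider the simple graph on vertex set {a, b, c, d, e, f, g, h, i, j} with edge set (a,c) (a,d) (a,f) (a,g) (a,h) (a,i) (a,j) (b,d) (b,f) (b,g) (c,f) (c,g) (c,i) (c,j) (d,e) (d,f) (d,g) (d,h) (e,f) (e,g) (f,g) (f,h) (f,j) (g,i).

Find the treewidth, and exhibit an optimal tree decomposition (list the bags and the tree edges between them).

Every bag has size at most 4, so the width is 4 − 1 = 3 and tw(G) ≤ 3. For the lower bound, the 4 vertices {d, e, f, g} are pairwise adjacent, and any tree decomposition puts a clique entirely inside one bag — forcing width ≥ 3. The upper and lower bounds meet at 3, so that is the treewidth.

Treewidth 3.
Bags: B1 = {a, d, f, g}  B2 = {d, e, f, g}  B3 = {a, c, f, g}  B4 = {a, d, f, h}  B5 = {b, d, f, g}  B6 = {a, c, f, j}  B7 = {a, c, g, i}
Tree: B1–B2, B1–B3, B1–B4, B2–B5, B3–B6, B3–B7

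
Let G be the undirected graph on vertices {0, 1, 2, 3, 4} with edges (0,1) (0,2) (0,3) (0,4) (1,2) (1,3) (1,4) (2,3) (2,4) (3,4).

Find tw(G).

A width-4 tree decomposition is:
Bags: B1 = {0, 1, 2, 3, 4}
Tree: (single bag)
A single bag containing all 5 vertices is trivially a valid decomposition of width 4. For the lower bound, the 5 vertices {0, 1, 2, 3, 4} are pairwise adjacent, and any tree decomposition puts a clique entirely inside one bag — forcing width ≥ 4. The upper and lower bounds meet at 4, so that is the treewidth.

4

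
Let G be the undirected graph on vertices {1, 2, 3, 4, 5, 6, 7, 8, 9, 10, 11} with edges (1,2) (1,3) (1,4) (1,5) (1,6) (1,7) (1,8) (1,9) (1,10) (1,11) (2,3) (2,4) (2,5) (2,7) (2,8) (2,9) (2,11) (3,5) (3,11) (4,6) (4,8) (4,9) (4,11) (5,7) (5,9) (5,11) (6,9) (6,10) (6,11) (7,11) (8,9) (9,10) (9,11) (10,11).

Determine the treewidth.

4

A width-4 tree decomposition is:
Bags: B1 = {1, 2, 4, 9, 11}  B2 = {1, 2, 5, 9, 11}  B3 = {1, 2, 3, 5, 11}  B4 = {1, 2, 4, 8, 9}  B5 = {1, 4, 6, 9, 11}  B6 = {1, 6, 9, 10, 11}  B7 = {1, 2, 5, 7, 11}
Tree: B1–B2, B2–B3, B1–B4, B1–B5, B5–B6, B3–B7
Every bag has size at most 5, so the width is 5 − 1 = 4 and tw(G) ≤ 4. For the lower bound, the 5 vertices {1, 2, 4, 8, 9} are pairwise adjacent, and any tree decomposition puts a clique entirely inside one bag — forcing width ≥ 4. Therefore the treewidth is 4.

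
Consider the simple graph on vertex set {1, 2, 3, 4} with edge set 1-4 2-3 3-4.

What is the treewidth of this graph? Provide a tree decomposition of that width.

Each bag holds 2 vertices, so the decomposition has width 1, which upper-bounds the treewidth. G has an edge, so its treewidth is at least 1. The upper and lower bounds meet at 1, so that is the treewidth.

Treewidth 1.
One optimal decomposition is:
Bags: B1 = {1, 4}  B2 = {3, 4}  B3 = {2, 3}
Tree: B1–B2, B2–B3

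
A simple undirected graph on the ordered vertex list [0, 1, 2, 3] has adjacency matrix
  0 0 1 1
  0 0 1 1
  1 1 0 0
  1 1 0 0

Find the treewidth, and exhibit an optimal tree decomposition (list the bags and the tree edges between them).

Each bag holds 3 vertices, so the decomposition has width 2, which upper-bounds the treewidth. The edges 3–0–2–1–3 form a cycle, so G is not a tree and its treewidth is at least 2. Hence tw(G) = 2 exactly.

Treewidth 2.
One optimal decomposition is:
Bags: B1 = {0, 2, 3}  B2 = {1, 2, 3}
Tree: B1–B2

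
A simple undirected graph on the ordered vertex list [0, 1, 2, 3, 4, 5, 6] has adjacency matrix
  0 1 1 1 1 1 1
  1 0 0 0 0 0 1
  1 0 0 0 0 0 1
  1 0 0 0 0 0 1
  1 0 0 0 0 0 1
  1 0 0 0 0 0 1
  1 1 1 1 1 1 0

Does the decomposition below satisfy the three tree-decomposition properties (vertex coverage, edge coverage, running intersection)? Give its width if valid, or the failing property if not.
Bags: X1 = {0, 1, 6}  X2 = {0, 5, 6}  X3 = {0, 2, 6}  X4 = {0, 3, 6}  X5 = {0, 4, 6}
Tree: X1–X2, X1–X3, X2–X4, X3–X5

Yes; width 2.

Every vertex of G appears in some bag (union = {0, 1, 2, 3, 4, 5, 6}); every edge is covered by a bag; and for each vertex v the set of bags containing v is connected in the bag tree. The decomposition is therefore valid. The largest bag has 3 vertices, so the width is 2.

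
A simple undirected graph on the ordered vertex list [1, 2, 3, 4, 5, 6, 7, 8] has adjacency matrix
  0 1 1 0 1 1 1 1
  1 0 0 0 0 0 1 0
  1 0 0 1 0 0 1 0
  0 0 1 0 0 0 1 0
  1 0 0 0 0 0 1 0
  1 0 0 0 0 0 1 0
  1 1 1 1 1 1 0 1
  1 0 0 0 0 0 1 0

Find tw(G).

A width-2 tree decomposition is:
Bags: B1 = {1, 3, 7}  B2 = {3, 4, 7}  B3 = {1, 2, 7}  B4 = {1, 5, 7}  B5 = {1, 6, 7}  B6 = {1, 7, 8}
Tree: B1–B2, B1–B3, B3–B4, B4–B5, B5–B6
The largest bag has 3 vertices, giving width 2; this decomposition certifies tw(G) ≤ 2. For the lower bound, the 3 vertices {1, 2, 7} are pairwise adjacent, and any tree decomposition puts a clique entirely inside one bag — forcing width ≥ 2. Hence tw(G) = 2 exactly.

2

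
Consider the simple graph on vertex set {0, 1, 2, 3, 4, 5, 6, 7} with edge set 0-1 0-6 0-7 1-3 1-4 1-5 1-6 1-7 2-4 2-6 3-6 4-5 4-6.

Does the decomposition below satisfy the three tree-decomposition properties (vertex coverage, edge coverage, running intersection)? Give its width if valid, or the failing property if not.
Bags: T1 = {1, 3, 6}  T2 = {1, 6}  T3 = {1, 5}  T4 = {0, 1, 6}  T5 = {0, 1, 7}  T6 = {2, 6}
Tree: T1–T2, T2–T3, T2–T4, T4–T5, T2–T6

A tree decomposition must satisfy three properties: every vertex lies in some bag; for every edge, both endpoints lie together in some bag; and for every vertex, the bags containing it form a connected subtree. Here vertex 4 appears in no bag, so the decomposition is invalid.

No — vertex 4 appears in no bag.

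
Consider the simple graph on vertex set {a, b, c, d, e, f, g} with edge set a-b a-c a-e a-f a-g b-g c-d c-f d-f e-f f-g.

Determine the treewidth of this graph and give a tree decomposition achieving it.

Every bag has size at most 3, so the width is 3 − 1 = 2 and tw(G) ≤ 2. Conversely, {c, d, f} is a clique of size 3, and the vertices of any clique must share a bag in every tree decomposition; so some bag has ≥ 3 vertices and tw(G) ≥ 2. Combining the bounds, tw(G) = 2.

Treewidth 2.
One optimal decomposition is:
Bags: B1 = {a, e, f}  B2 = {a, c, f}  B3 = {a, f, g}  B4 = {c, d, f}  B5 = {a, b, g}
Tree: B1–B2, B2–B3, B2–B4, B3–B5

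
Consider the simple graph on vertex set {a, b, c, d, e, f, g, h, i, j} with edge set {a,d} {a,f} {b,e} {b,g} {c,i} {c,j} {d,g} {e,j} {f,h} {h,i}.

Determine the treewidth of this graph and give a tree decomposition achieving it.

Each bag holds 3 vertices, so the decomposition has width 2, which upper-bounds the treewidth. The edges h–i–c–j–e–b–g–d–a–f–h form a cycle, so G is not a tree and its treewidth is at least 2. Therefore the treewidth is 2.

Treewidth 2.
One optimal decomposition is:
Bags: B1 = {c, h, i}  B2 = {c, h, j}  B3 = {e, h, j}  B4 = {b, e, h}  B5 = {b, g, h}  B6 = {d, g, h}  B7 = {a, d, h}  B8 = {a, f, h}
Tree: B1–B2, B2–B3, B3–B4, B4–B5, B5–B6, B6–B7, B7–B8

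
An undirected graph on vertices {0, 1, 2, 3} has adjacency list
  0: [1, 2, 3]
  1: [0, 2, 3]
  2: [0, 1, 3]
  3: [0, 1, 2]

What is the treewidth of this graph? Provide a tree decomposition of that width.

Treewidth 3.
One such decomposition:
Bags: B1 = {0, 1, 2, 3}
Tree: (single bag)

A single bag containing all 4 vertices is trivially a valid decomposition of width 3. For the lower bound, the 4 vertices {0, 1, 2, 3} are pairwise adjacent, and any tree decomposition puts a clique entirely inside one bag — forcing width ≥ 3. The upper and lower bounds meet at 3, so that is the treewidth.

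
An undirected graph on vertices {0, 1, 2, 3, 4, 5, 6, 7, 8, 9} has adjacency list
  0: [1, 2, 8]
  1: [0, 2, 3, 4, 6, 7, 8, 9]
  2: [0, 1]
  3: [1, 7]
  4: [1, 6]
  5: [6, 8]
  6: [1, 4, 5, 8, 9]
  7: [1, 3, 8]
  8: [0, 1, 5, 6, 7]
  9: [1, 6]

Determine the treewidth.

2

A width-2 tree decomposition is:
Bags: B1 = {1, 7, 8}  B2 = {1, 3, 7}  B3 = {1, 6, 8}  B4 = {1, 6, 9}  B5 = {5, 6, 8}  B6 = {0, 1, 8}  B7 = {1, 4, 6}  B8 = {0, 1, 2}
Tree: B1–B2, B1–B3, B3–B4, B3–B5, B3–B6, B3–B7, B6–B8
Each bag holds 3 vertices, so the decomposition has width 2, which upper-bounds the treewidth. Conversely, {0, 1, 8} is a clique of size 3, and the vertices of any clique must share a bag in every tree decomposition; so some bag has ≥ 3 vertices and tw(G) ≥ 2. Hence tw(G) = 2 exactly.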